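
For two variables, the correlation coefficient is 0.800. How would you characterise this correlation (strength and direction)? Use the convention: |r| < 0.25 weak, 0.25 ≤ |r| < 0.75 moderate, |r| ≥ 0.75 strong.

strong positive

r = 0.800 > 0 so the relationship is positive.
|r| = 0.800, which falls in the strong range.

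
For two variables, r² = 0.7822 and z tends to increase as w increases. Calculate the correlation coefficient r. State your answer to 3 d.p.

|r| = √0.7822 = 0.884
The association is positive, so r = 0.884.

0.884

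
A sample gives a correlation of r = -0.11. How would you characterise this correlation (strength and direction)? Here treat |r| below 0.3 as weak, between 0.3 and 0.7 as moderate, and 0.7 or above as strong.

r = -0.11 < 0 so the relationship is negative.
|r| = 0.11, which falls in the weak range.

weak negative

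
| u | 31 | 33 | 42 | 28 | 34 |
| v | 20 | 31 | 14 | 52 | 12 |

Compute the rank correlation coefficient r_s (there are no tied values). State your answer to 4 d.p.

Rank u: 2, 3, 5, 1, 4
Rank v: 3, 4, 2, 5, 1
d = rank(u) − rank(v): -1, -1, 3, -4, 3; Σd² = 36
ρ = 1 − 6Σd² / [n(n²−1)] = 1 − 6×36 / (5×24) = 1 − 216/120 ≈ -0.8000

-0.8000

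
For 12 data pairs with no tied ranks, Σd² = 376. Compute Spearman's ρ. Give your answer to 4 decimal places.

ρ = 1 − 6Σd² / [n(n²−1)] = 1 − 6×376 / (12×143)
  = 1 − 2256/1716 = 1 − 1.31469 ≈ -0.3147

-0.3147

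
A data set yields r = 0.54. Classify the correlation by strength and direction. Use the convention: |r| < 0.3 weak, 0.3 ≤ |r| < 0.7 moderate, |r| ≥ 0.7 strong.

moderate positive

r = 0.54 > 0 so the relationship is positive.
|r| = 0.54, which falls in the moderate range.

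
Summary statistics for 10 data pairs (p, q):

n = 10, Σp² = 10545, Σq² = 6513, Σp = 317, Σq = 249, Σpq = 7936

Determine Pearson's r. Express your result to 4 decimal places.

r = (nΣpq − ΣpΣq) / √[(nΣp² − (Σp)²)(nΣq² − (Σq)²)]
Numerator: 10×7936 − 317×249 = 427
Denominator: √[(105450 − 100489)(65130 − 62001)] = √[4961 × 3129] = 3939.9199
r = 427 / 3939.9199 ≈ 0.1084

0.1084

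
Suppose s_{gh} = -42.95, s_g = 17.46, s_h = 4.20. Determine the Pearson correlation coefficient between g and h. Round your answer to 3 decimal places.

-0.586

r = Cov(g,h) / (s_g · s_h) = -42.95 / (17.46 × 4.20)
  = -42.95 / 73.3320 ≈ -0.586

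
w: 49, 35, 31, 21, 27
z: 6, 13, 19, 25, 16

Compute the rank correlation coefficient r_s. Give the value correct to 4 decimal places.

-0.9000

Rank w: 5, 4, 3, 1, 2
Rank z: 1, 2, 4, 5, 3
d = rank(w) − rank(z): 4, 2, -1, -4, -1; Σd² = 38
ρ = 1 − 6Σd² / [n(n²−1)] = 1 − 6×38 / (5×24) = 1 − 228/120 ≈ -0.9000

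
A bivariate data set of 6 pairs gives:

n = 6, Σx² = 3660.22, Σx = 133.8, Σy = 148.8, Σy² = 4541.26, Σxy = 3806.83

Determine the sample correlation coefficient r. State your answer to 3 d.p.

r = (nΣxy − ΣxΣy) / √[(nΣx² − (Σx)²)(nΣy² − (Σy)²)]
Numerator: 6×3806.83 − 133.8×148.8 = 2931.54
Denominator: √[(21961.32 − 17902.44)(27247.56 − 22141.44)] = √[4058.88 × 5106.12] = 4552.4860
r = 2931.54 / 4552.4860 ≈ 0.644

0.644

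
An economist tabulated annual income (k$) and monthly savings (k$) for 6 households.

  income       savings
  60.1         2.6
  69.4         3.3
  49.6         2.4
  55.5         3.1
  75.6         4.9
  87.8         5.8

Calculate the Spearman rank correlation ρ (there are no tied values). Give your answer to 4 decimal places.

0.9429

Rank income: 3, 4, 1, 2, 5, 6
Rank savings: 2, 4, 1, 3, 5, 6
d = rank(income) − rank(savings): 1, 0, 0, -1, 0, 0; Σd² = 2
ρ = 1 − 6Σd² / [n(n²−1)] = 1 − 6×2 / (6×35) = 1 − 12/210 ≈ 0.9429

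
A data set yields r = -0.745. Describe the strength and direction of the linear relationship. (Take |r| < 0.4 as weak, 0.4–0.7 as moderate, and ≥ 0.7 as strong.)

strong negative

r = -0.745 < 0 so the relationship is negative.
|r| = 0.745, which falls in the strong range.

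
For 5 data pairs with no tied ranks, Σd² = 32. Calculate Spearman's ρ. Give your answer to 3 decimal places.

-0.600

ρ = 1 − 6Σd² / [n(n²−1)] = 1 − 6×32 / (5×24)
  = 1 − 192/120 = 1 − 1.6000 ≈ -0.600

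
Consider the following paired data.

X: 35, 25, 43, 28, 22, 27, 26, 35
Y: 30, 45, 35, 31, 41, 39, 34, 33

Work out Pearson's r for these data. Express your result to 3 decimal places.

-0.530

n = 8, ΣX = 241, ΣY = 288, ΣX² = 7597, ΣY² = 10558, ΣXY = 8542
nΣXY − ΣXΣY = 68336 − 69408 = -1072
nΣX² − (ΣX)² = 60776 − 58081 = 2695; nΣY² − (ΣY)² = 84464 − 82944 = 1520
r = -1072 / √(2695 × 1520) = -1072 / 2023.9565 ≈ -0.530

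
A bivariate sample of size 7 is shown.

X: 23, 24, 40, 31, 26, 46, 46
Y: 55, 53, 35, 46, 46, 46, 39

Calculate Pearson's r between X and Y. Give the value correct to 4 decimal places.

-0.7432

n = 7, ΣX = 236, ΣY = 320, ΣX² = 8574, ΣY² = 14928, ΣXY = 10469
nΣXY − ΣXΣY = 73283 − 75520 = -2237
nΣX² − (ΣX)² = 60018 − 55696 = 4322; nΣY² − (ΣY)² = 104496 − 102400 = 2096
r = -2237 / √(4322 × 2096) = -2237 / 3009.8027 ≈ -0.7432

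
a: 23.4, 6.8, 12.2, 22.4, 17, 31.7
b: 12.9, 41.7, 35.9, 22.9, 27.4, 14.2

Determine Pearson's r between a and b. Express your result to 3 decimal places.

-0.939

n = 6, Σa = 113.5, Σb = 155, Σa² = 2538.29, Σb² = 4670.92, Σab = 2452.3
nΣab − ΣaΣb = 14713.8 − 17592.5 = -2878.7
nΣa² − (Σa)² = 15229.74 − 12882.25 = 2347.49; nΣb² − (Σb)² = 28025.52 − 24025 = 4000.52
r = -2878.7 / √(2347.49 × 4000.52) = -2878.7 / 3064.5033 ≈ -0.939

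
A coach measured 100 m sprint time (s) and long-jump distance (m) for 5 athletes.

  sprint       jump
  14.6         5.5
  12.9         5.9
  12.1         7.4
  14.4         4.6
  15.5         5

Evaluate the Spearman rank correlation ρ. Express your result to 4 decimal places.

-0.7000

Rank sprint: 4, 2, 1, 3, 5
Rank jump: 3, 4, 5, 1, 2
d = rank(sprint) − rank(jump): 1, -2, -4, 2, 3; Σd² = 34
ρ = 1 − 6Σd² / [n(n²−1)] = 1 − 6×34 / (5×24) = 1 − 204/120 ≈ -0.7000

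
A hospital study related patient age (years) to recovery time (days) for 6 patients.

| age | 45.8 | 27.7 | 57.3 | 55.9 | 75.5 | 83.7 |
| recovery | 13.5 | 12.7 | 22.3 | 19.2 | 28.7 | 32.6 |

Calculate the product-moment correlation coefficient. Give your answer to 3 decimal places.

n = 6, Σx = 345.9, Σy = 129, Σx² = 21978.97, Σy² = 3095.92, Σxy = 8216.63
nΣxy − ΣxΣy = 49299.78 − 44621.1 = 4678.68
nΣx² − (Σx)² = 131873.82 − 119646.81 = 12227.01; nΣy² − (Σy)² = 18575.52 − 16641 = 1934.52
r = 4678.68 / √(12227.01 × 1934.52) = 4678.68 / 4863.4756 ≈ 0.962

0.962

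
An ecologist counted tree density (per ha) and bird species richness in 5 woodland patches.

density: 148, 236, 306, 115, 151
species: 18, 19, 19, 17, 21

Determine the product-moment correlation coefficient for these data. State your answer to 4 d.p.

n = 5, Σx = 956, Σy = 94, Σx² = 207262, Σy² = 1776, Σxy = 18088
nΣxy − ΣxΣy = 90440 − 89864 = 576
nΣx² − (Σx)² = 1036310 − 913936 = 122374; nΣy² − (Σy)² = 8880 − 8836 = 44
r = 576 / √(122374 × 44) = 576 / 2320.4431 ≈ 0.2482

0.2482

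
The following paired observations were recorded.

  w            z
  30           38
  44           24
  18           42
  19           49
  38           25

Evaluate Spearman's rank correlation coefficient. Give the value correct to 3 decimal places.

Rank w: 3, 5, 1, 2, 4
Rank z: 3, 1, 4, 5, 2
d = rank(w) − rank(z): 0, 4, -3, -3, 2; Σd² = 38
ρ = 1 − 6Σd² / [n(n²−1)] = 1 − 6×38 / (5×24) = 1 − 228/120 ≈ -0.900

-0.900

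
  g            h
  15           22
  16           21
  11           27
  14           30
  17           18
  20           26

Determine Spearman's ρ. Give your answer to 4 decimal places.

Rank g: 3, 4, 1, 2, 5, 6
Rank h: 3, 2, 5, 6, 1, 4
d = rank(g) − rank(h): 0, 2, -4, -4, 4, 2; Σd² = 56
ρ = 1 − 6Σd² / [n(n²−1)] = 1 − 6×56 / (6×35) = 1 − 336/210 ≈ -0.6000

-0.6000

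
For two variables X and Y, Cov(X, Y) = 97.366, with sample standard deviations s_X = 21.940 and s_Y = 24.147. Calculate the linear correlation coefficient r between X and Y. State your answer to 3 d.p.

r = Cov(X,Y) / (s_X · s_Y) = 97.366 / (21.940 × 24.147)
  = 97.366 / 529.7852 ≈ 0.184

0.184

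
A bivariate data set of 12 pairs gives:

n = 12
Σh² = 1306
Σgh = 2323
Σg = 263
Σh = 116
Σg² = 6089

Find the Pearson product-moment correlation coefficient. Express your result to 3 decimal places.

r = (nΣgh − ΣgΣh) / √[(nΣg² − (Σg)²)(nΣh² − (Σh)²)]
Numerator: 12×2323 − 263×116 = -2632
Denominator: √[(73068 − 69169)(15672 − 13456)] = √[3899 × 2216] = 2939.4190
r = -2632 / 2939.4190 ≈ -0.895

-0.895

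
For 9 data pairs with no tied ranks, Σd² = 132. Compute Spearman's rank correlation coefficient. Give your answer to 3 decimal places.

ρ = 1 − 6Σd² / [n(n²−1)] = 1 − 6×132 / (9×80)
  = 1 − 792/720 = 1 − 1.1000 ≈ -0.100

-0.100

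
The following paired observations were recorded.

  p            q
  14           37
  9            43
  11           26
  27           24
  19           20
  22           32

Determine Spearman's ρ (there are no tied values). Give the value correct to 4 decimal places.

-0.6000

Rank p: 3, 1, 2, 6, 4, 5
Rank q: 5, 6, 3, 2, 1, 4
d = rank(p) − rank(q): -2, -5, -1, 4, 3, 1; Σd² = 56
ρ = 1 − 6Σd² / [n(n²−1)] = 1 − 6×56 / (6×35) = 1 − 336/210 ≈ -0.6000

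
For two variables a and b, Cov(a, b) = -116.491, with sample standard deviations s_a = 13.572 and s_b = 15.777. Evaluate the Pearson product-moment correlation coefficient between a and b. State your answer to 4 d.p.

-0.5440

r = Cov(a,b) / (s_a · s_b) = -116.491 / (13.572 × 15.777)
  = -116.491 / 214.1254 ≈ -0.5440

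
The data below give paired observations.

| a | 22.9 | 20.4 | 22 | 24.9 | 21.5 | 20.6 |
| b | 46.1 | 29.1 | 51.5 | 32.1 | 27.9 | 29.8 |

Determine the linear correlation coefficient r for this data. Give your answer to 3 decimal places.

n = 6, Σa = 132.3, Σb = 216.5, Σa² = 2931.19, Σb² = 8321.13, Σab = 4795.35
nΣab − ΣaΣb = 28772.1 − 28642.95 = 129.15
nΣa² − (Σa)² = 17587.14 − 17503.29 = 83.85; nΣb² − (Σb)² = 49926.78 − 46872.25 = 3054.53
r = 129.15 / √(83.85 × 3054.53) = 129.15 / 506.0853 ≈ 0.255

0.255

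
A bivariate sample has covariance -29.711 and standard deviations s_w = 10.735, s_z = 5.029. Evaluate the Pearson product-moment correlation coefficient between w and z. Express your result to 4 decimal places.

-0.5503

r = Cov(w,z) / (s_w · s_z) = -29.711 / (10.735 × 5.029)
  = -29.711 / 53.9863 ≈ -0.5503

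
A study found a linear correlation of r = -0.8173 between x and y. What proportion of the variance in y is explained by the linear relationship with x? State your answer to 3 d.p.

0.668

r² = (-0.8173)² = 0.668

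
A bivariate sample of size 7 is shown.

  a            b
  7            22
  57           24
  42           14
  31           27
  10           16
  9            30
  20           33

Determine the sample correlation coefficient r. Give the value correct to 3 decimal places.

n = 7, Σa = 176, Σb = 166, Σa² = 6604, Σb² = 4230, Σab = 4037
nΣab − ΣaΣb = 28259 − 29216 = -957
nΣa² − (Σa)² = 46228 − 30976 = 15252; nΣb² − (Σb)² = 29610 − 27556 = 2054
r = -957 / √(15252 × 2054) = -957 / 5597.1071 ≈ -0.171

-0.171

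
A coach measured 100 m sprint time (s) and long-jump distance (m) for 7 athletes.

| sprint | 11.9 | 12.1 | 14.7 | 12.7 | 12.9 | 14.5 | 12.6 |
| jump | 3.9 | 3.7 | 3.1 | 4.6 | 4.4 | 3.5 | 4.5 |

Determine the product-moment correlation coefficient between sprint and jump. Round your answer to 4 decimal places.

n = 7, Σx = 91.4, Σy = 27.7, Σx² = 1200.82, Σy² = 111.53, Σxy = 359.38
nΣxy − ΣxΣy = 2515.66 − 2531.78 = -16.12
nΣx² − (Σx)² = 8405.74 − 8353.96 = 51.78; nΣy² − (Σy)² = 780.71 − 767.29 = 13.42
r = -16.12 / √(51.78 × 13.42) = -16.12 / 26.3607 ≈ -0.6115

-0.6115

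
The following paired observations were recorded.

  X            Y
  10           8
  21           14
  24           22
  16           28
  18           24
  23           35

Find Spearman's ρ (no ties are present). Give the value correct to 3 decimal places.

0.314

Rank X: 1, 4, 6, 2, 3, 5
Rank Y: 1, 2, 3, 5, 4, 6
d = rank(X) − rank(Y): 0, 2, 3, -3, -1, -1; Σd² = 24
ρ = 1 − 6Σd² / [n(n²−1)] = 1 − 6×24 / (6×35) = 1 − 144/210 ≈ 0.314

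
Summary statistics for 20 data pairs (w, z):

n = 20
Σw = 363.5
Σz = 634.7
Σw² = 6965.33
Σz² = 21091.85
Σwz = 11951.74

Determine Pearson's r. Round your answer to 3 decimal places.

0.713

r = (nΣwz − ΣwΣz) / √[(nΣw² − (Σw)²)(nΣz² − (Σz)²)]
Numerator: 20×11951.74 − 363.5×634.7 = 8321.35
Denominator: √[(139306.6 − 132132.25)(421837 − 402844.09)] = √[7174.35 × 18992.91] = 11673.1223
r = 8321.35 / 11673.1223 ≈ 0.713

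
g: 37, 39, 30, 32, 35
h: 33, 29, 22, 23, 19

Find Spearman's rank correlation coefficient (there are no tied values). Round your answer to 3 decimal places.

0.600

Rank g: 4, 5, 1, 2, 3
Rank h: 5, 4, 2, 3, 1
d = rank(g) − rank(h): -1, 1, -1, -1, 2; Σd² = 8
ρ = 1 − 6Σd² / [n(n²−1)] = 1 − 6×8 / (5×24) = 1 − 48/120 ≈ 0.600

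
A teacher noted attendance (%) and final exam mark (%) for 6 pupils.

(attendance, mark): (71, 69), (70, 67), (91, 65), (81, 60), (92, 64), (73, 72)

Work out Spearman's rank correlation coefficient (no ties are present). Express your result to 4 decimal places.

-0.6000

Rank attendance: 2, 1, 5, 4, 6, 3
Rank mark: 5, 4, 3, 1, 2, 6
d = rank(attendance) − rank(mark): -3, -3, 2, 3, 4, -3; Σd² = 56
ρ = 1 − 6Σd² / [n(n²−1)] = 1 − 6×56 / (6×35) = 1 − 336/210 ≈ -0.6000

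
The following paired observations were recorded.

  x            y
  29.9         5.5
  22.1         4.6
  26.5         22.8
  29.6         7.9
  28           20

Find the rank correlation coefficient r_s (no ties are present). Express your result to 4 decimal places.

0.0000

Rank x: 5, 1, 2, 4, 3
Rank y: 2, 1, 5, 3, 4
d = rank(x) − rank(y): 3, 0, -3, 1, -1; Σd² = 20
ρ = 1 − 6Σd² / [n(n²−1)] = 1 − 6×20 / (5×24) = 1 − 120/120 ≈ 0.0000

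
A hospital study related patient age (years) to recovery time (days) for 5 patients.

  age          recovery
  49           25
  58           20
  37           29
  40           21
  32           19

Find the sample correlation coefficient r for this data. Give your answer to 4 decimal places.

n = 5, Σx = 216, Σy = 114, Σx² = 9758, Σy² = 2668, Σxy = 4906
nΣxy − ΣxΣy = 24530 − 24624 = -94
nΣx² − (Σx)² = 48790 − 46656 = 2134; nΣy² − (Σy)² = 13340 − 12996 = 344
r = -94 / √(2134 × 344) = -94 / 856.7940 ≈ -0.1097

-0.1097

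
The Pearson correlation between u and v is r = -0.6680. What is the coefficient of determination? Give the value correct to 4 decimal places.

r² = (-0.6680)² = 0.4462

0.4462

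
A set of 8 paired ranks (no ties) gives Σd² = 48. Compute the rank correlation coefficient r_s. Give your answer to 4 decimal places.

0.4286

ρ = 1 − 6Σd² / [n(n²−1)] = 1 − 6×48 / (8×63)
  = 1 − 288/504 = 1 − 0.57143 ≈ 0.4286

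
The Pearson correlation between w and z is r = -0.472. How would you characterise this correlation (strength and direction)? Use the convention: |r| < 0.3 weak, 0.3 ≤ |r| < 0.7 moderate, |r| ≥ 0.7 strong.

r = -0.472 < 0 so the relationship is negative.
|r| = 0.472, which falls in the moderate range.

moderate negative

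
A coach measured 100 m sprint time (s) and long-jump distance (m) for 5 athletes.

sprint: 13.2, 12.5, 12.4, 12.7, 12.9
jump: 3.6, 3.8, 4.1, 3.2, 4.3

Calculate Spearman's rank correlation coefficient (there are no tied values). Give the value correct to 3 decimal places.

-0.200

Rank sprint: 5, 2, 1, 3, 4
Rank jump: 2, 3, 4, 1, 5
d = rank(sprint) − rank(jump): 3, -1, -3, 2, -1; Σd² = 24
ρ = 1 − 6Σd² / [n(n²−1)] = 1 − 6×24 / (5×24) = 1 − 144/120 ≈ -0.200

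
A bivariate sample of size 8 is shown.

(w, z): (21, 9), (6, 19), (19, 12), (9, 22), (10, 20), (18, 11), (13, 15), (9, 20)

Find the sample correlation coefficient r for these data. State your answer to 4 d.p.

-0.9369

n = 8, Σw = 105, Σz = 128, Σw² = 1593, Σz² = 2216, Σwz = 1502
nΣwz − ΣwΣz = 12016 − 13440 = -1424
nΣw² − (Σw)² = 12744 − 11025 = 1719; nΣz² − (Σz)² = 17728 − 16384 = 1344
r = -1424 / √(1719 × 1344) = -1424 / 1519.9789 ≈ -0.9369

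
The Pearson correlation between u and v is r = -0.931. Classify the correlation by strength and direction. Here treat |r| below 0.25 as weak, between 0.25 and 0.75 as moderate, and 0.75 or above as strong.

strong negative

r = -0.931 < 0 so the relationship is negative.
|r| = 0.931, which falls in the strong range.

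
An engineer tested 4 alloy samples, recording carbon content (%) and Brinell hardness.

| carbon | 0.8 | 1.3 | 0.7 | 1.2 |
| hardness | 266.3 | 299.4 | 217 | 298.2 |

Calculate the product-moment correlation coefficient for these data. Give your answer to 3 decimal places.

0.911

n = 4, Σx = 4, Σy = 1080.9, Σx² = 4.26, Σy² = 296568.29, Σxy = 1112
nΣxy − ΣxΣy = 4448 − 4323.6 = 124.4
nΣx² − (Σx)² = 17.04 − 16 = 1.04; nΣy² − (Σy)² = 1186273.16 − 1168344.81 = 17928.35
r = 124.4 / √(1.04 × 17928.35) = 124.4 / 136.5485 ≈ 0.911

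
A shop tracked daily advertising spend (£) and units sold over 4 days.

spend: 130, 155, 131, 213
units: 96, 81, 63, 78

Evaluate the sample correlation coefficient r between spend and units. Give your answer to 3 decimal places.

n = 4, Σx = 629, Σy = 318, Σx² = 103455, Σy² = 25830, Σxy = 49902
nΣxy − ΣxΣy = 199608 − 200022 = -414
nΣx² − (Σx)² = 413820 − 395641 = 18179; nΣy² − (Σy)² = 103320 − 101124 = 2196
r = -414 / √(18179 × 2196) = -414 / 6318.3134 ≈ -0.066

-0.066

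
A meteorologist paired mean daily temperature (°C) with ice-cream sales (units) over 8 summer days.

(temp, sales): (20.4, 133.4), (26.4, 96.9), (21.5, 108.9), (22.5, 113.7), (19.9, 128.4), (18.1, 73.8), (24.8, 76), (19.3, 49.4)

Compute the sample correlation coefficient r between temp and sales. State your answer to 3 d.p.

0.069

n = 8, Σx = 172.9, Σy = 780.5, Σx² = 3792.77, Σy² = 82121.43, Σxy = 16908.28
nΣxy − ΣxΣy = 135266.24 − 134948.45 = 317.79
nΣx² − (Σx)² = 30342.16 − 29894.41 = 447.75; nΣy² − (Σy)² = 656971.44 − 609180.25 = 47791.19
r = 317.79 / √(447.75 × 47791.19) = 317.79 / 4625.8518 ≈ 0.069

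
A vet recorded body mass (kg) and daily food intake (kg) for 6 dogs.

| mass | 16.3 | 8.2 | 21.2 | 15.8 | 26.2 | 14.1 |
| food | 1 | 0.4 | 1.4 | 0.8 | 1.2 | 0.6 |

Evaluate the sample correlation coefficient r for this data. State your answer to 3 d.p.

0.883

n = 6, Σx = 101.8, Σy = 5.4, Σx² = 1917.26, Σy² = 5.56, Σxy = 101.8
nΣxy − ΣxΣy = 610.8 − 549.72 = 61.08
nΣx² − (Σx)² = 11503.56 − 10363.24 = 1140.32; nΣy² − (Σy)² = 33.36 − 29.16 = 4.2
r = 61.08 / √(1140.32 × 4.2) = 61.08 / 69.2051 ≈ 0.883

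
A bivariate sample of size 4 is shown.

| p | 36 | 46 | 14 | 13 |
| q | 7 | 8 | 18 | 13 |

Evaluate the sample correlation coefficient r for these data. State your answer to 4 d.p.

n = 4, Σp = 109, Σq = 46, Σp² = 3777, Σq² = 606, Σpq = 1041
nΣpq − ΣpΣq = 4164 − 5014 = -850
nΣp² − (Σp)² = 15108 − 11881 = 3227; nΣq² − (Σq)² = 2424 − 2116 = 308
r = -850 / √(3227 × 308) = -850 / 996.9534 ≈ -0.8526

-0.8526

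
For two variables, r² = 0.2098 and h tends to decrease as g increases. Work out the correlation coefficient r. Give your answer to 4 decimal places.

-0.4580

|r| = √0.2098 = 0.4580
The association is negative, so r = −0.4580.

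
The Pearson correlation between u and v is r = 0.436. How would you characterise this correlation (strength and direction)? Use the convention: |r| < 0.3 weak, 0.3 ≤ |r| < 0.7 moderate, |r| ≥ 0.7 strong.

r = 0.436 > 0 so the relationship is positive.
|r| = 0.436, which falls in the moderate range.

moderate positive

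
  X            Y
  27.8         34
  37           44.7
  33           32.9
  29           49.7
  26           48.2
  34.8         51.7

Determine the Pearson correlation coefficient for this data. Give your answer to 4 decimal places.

n = 6, ΣX = 187.6, ΣY = 261.2, ΣX² = 5958.88, ΣY² = 11702.72, ΣXY = 8178.46
nΣXY − ΣXΣY = 49070.76 − 49001.12 = 69.64
nΣX² − (ΣX)² = 35753.28 − 35193.76 = 559.52; nΣY² − (ΣY)² = 70216.32 − 68225.44 = 1990.88
r = 69.64 / √(559.52 × 1990.88) = 69.64 / 1055.4322 ≈ 0.0660

0.0660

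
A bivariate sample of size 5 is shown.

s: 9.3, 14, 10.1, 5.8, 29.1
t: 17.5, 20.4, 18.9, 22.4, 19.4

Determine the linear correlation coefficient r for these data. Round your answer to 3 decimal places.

-0.198

n = 5, Σs = 68.3, Σt = 98.6, Σs² = 1264.95, Σt² = 1957.74, Σst = 1333.7
nΣst − ΣsΣt = 6668.5 − 6734.38 = -65.88
nΣs² − (Σs)² = 6324.75 − 4664.89 = 1659.86; nΣt² − (Σt)² = 9788.7 − 9721.96 = 66.74
r = -65.88 / √(1659.86 × 66.74) = -65.88 / 332.8349 ≈ -0.198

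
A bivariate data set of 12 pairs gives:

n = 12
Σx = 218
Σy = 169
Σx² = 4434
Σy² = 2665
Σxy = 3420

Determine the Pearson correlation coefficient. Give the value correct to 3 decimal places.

r = (nΣxy − ΣxΣy) / √[(nΣx² − (Σx)²)(nΣy² − (Σy)²)]
Numerator: 12×3420 − 218×169 = 4198
Denominator: √[(53208 − 47524)(31980 − 28561)] = √[5684 × 3419] = 4408.3552
r = 4198 / 4408.3552 ≈ 0.952

0.952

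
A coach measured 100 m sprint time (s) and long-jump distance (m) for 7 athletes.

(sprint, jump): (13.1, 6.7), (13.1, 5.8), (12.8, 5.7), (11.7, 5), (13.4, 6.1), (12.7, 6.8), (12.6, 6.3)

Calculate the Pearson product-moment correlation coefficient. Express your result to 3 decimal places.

n = 7, Σx = 89.4, Σy = 42.4, Σx² = 1143.56, Σy² = 259.16, Σxy = 542.69
nΣxy − ΣxΣy = 3798.83 − 3790.56 = 8.27
nΣx² − (Σx)² = 8004.92 − 7992.36 = 12.56; nΣy² − (Σy)² = 1814.12 − 1797.76 = 16.36
r = 8.27 / √(12.56 × 16.36) = 8.27 / 14.3346 ≈ 0.577

0.577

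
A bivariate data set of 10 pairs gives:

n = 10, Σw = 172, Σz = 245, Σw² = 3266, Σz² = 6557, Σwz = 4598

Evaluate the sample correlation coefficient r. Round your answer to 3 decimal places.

0.930

r = (nΣwz − ΣwΣz) / √[(nΣw² − (Σw)²)(nΣz² − (Σz)²)]
Numerator: 10×4598 − 172×245 = 3840
Denominator: √[(32660 − 29584)(65570 − 60025)] = √[3076 × 5545] = 4129.9419
r = 3840 / 4129.9419 ≈ 0.930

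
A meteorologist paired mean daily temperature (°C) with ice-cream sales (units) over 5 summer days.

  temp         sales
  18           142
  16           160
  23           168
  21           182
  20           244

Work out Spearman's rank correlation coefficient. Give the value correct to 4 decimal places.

0.5000

Rank temp: 2, 1, 5, 4, 3
Rank sales: 1, 2, 3, 4, 5
d = rank(temp) − rank(sales): 1, -1, 2, 0, -2; Σd² = 10
ρ = 1 − 6Σd² / [n(n²−1)] = 1 − 6×10 / (5×24) = 1 − 60/120 ≈ 0.5000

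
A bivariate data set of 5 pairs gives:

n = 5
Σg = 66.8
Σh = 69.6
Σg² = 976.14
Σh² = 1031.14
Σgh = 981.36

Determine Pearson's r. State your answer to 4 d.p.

r = (nΣgh − ΣgΣh) / √[(nΣg² − (Σg)²)(nΣh² − (Σh)²)]
Numerator: 5×981.36 − 66.8×69.6 = 257.52
Denominator: √[(4880.7 − 4462.24)(5155.7 − 4844.16)] = √[418.46 × 311.54] = 361.0637
r = 257.52 / 361.0637 ≈ 0.7132

0.7132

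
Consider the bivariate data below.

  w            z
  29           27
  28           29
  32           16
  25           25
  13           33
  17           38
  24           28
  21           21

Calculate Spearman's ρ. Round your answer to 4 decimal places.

-0.6190

Rank w: 7, 6, 8, 5, 1, 2, 4, 3
Rank z: 4, 6, 1, 3, 7, 8, 5, 2
d = rank(w) − rank(z): 3, 0, 7, 2, -6, -6, -1, 1; Σd² = 136
ρ = 1 − 6Σd² / [n(n²−1)] = 1 − 6×136 / (8×63) = 1 − 816/504 ≈ -0.6190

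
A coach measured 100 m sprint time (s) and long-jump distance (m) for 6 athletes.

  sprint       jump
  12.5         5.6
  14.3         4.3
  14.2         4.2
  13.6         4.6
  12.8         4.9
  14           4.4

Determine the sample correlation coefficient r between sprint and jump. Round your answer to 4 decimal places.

-0.9448

n = 6, Σx = 81.4, Σy = 28, Σx² = 1107.18, Σy² = 132.02, Σxy = 378.01
nΣxy − ΣxΣy = 2268.06 − 2279.2 = -11.14
nΣx² − (Σx)² = 6643.08 − 6625.96 = 17.12; nΣy² − (Σy)² = 792.12 − 784 = 8.12
r = -11.14 / √(17.12 × 8.12) = -11.14 / 11.7904 ≈ -0.9448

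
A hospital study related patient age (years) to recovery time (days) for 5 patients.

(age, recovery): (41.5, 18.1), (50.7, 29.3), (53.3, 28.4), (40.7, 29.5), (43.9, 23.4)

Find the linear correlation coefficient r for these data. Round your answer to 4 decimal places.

n = 5, Σx = 230.1, Σy = 128.7, Σx² = 10717.33, Σy² = 3410.47, Σxy = 5978.29
nΣxy − ΣxΣy = 29891.45 − 29613.87 = 277.58
nΣx² − (Σx)² = 53586.65 − 52946.01 = 640.64; nΣy² − (Σy)² = 17052.35 − 16563.69 = 488.66
r = 277.58 / √(640.64 × 488.66) = 277.58 / 559.5133 ≈ 0.4961

0.4961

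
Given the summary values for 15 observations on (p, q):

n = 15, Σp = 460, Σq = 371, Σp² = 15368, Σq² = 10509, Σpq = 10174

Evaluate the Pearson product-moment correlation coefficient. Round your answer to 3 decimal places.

-0.928

r = (nΣpq − ΣpΣq) / √[(nΣp² − (Σp)²)(nΣq² − (Σq)²)]
Numerator: 15×10174 − 460×371 = -18050
Denominator: √[(230520 − 211600)(157635 − 137641)] = √[18920 × 19994] = 19449.5882
r = -18050 / 19449.5882 ≈ -0.928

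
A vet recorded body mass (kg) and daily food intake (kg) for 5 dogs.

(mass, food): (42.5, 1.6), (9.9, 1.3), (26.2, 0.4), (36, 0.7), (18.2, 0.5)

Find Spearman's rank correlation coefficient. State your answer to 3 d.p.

0.300

Rank mass: 5, 1, 3, 4, 2
Rank food: 5, 4, 1, 3, 2
d = rank(mass) − rank(food): 0, -3, 2, 1, 0; Σd² = 14
ρ = 1 − 6Σd² / [n(n²−1)] = 1 − 6×14 / (5×24) = 1 − 84/120 ≈ 0.300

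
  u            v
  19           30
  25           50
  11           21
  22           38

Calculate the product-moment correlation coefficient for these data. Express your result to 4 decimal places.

n = 4, Σu = 77, Σv = 139, Σu² = 1591, Σv² = 5285, Σuv = 2887
nΣuv − ΣuΣv = 11548 − 10703 = 845
nΣu² − (Σu)² = 6364 − 5929 = 435; nΣv² − (Σv)² = 21140 − 19321 = 1819
r = 845 / √(435 × 1819) = 845 / 889.5308 ≈ 0.9499

0.9499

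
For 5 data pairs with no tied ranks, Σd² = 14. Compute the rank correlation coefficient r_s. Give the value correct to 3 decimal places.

0.300

ρ = 1 − 6Σd² / [n(n²−1)] = 1 − 6×14 / (5×24)
  = 1 − 84/120 = 1 − 0.7000 ≈ 0.300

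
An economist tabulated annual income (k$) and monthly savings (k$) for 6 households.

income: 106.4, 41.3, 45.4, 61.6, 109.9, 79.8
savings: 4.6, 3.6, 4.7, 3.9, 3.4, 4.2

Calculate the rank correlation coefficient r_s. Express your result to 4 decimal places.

-0.2000

Rank income: 5, 1, 2, 3, 6, 4
Rank savings: 5, 2, 6, 3, 1, 4
d = rank(income) − rank(savings): 0, -1, -4, 0, 5, 0; Σd² = 42
ρ = 1 − 6Σd² / [n(n²−1)] = 1 − 6×42 / (6×35) = 1 − 252/210 ≈ -0.2000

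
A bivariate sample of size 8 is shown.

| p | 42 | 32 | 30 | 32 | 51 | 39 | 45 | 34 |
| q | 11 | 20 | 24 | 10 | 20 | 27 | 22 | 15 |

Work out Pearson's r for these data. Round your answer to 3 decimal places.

n = 8, Σp = 305, Σq = 149, Σp² = 12015, Σq² = 3035, Σpq = 5715
nΣpq − ΣpΣq = 45720 − 45445 = 275
nΣp² − (Σp)² = 96120 − 93025 = 3095; nΣq² − (Σq)² = 24280 − 22201 = 2079
r = 275 / √(3095 × 2079) = 275 / 2536.6326 ≈ 0.108

0.108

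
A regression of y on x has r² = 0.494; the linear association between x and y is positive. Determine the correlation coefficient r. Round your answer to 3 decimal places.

|r| = √0.494 = 0.703
The association is positive, so r = 0.703.

0.703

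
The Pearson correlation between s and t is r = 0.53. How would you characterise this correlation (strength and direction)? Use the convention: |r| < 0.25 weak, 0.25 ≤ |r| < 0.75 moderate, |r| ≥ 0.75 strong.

r = 0.53 > 0 so the relationship is positive.
|r| = 0.53, which falls in the moderate range.

moderate positive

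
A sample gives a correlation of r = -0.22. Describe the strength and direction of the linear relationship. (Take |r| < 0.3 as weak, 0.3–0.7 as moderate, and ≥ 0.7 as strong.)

weak negative

r = -0.22 < 0 so the relationship is negative.
|r| = 0.22, which falls in the weak range.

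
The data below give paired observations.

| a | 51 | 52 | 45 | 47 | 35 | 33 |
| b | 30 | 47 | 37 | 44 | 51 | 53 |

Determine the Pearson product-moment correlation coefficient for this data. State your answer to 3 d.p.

n = 6, Σa = 263, Σb = 262, Σa² = 11853, Σb² = 11824, Σab = 11241
nΣab − ΣaΣb = 67446 − 68906 = -1460
nΣa² − (Σa)² = 71118 − 69169 = 1949; nΣb² − (Σb)² = 70944 − 68644 = 2300
r = -1460 / √(1949 × 2300) = -1460 / 2117.2388 ≈ -0.690

-0.690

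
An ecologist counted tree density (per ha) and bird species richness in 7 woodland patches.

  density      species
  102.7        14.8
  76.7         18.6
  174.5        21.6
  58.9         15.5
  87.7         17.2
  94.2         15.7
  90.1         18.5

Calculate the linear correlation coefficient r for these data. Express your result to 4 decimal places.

0.6883

n = 7, Σx = 684.8, Σy = 121.9, Σx² = 75032.58, Σy² = 2156.39, Σxy = 12282.96
nΣxy − ΣxΣy = 85980.72 − 83477.12 = 2503.6
nΣx² − (Σx)² = 525228.06 − 468951.04 = 56277.02; nΣy² − (Σy)² = 15094.73 − 14859.61 = 235.12
r = 2503.6 / √(56277.02 × 235.12) = 2503.6 / 3637.5614 ≈ 0.6883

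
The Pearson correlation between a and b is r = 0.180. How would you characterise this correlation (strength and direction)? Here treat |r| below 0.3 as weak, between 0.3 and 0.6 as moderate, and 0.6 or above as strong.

r = 0.180 > 0 so the relationship is positive.
|r| = 0.180, which falls in the weak range.

weak positive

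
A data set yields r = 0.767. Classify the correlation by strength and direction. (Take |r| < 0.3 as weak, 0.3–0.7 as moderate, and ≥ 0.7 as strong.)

r = 0.767 > 0 so the relationship is positive.
|r| = 0.767, which falls in the strong range.

strong positive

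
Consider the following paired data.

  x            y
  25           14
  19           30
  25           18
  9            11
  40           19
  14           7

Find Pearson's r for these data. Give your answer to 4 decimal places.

n = 6, Σx = 132, Σy = 99, Σx² = 3488, Σy² = 1951, Σxy = 2327
nΣxy − ΣxΣy = 13962 − 13068 = 894
nΣx² − (Σx)² = 20928 − 17424 = 3504; nΣy² − (Σy)² = 11706 − 9801 = 1905
r = 894 / √(3504 × 1905) = 894 / 2583.6254 ≈ 0.3460

0.3460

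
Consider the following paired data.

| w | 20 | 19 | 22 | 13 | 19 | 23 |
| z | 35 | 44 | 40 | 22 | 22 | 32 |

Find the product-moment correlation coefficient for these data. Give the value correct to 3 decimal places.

n = 6, Σw = 116, Σz = 195, Σw² = 2304, Σz² = 6753, Σwz = 3856
nΣwz − ΣwΣz = 23136 − 22620 = 516
nΣw² − (Σw)² = 13824 − 13456 = 368; nΣz² − (Σz)² = 40518 − 38025 = 2493
r = 516 / √(368 × 2493) = 516 / 957.8225 ≈ 0.539

0.539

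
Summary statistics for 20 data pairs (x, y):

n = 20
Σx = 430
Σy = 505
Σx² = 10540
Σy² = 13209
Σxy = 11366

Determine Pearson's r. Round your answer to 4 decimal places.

r = (nΣxy − ΣxΣy) / √[(nΣx² − (Σx)²)(nΣy² − (Σy)²)]
Numerator: 20×11366 − 430×505 = 10170
Denominator: √[(210800 − 184900)(264180 − 255025)] = √[25900 × 9155] = 15398.5227
r = 10170 / 15398.5227 ≈ 0.6605

0.6605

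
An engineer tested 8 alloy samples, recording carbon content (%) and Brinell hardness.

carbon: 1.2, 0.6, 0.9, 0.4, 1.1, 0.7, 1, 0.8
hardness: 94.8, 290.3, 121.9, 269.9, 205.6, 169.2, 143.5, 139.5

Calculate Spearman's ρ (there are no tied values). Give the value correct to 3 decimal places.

-0.667

Rank carbon: 8, 2, 5, 1, 7, 3, 6, 4
Rank hardness: 1, 8, 2, 7, 6, 5, 4, 3
d = rank(carbon) − rank(hardness): 7, -6, 3, -6, 1, -2, 2, 1; Σd² = 140
ρ = 1 − 6Σd² / [n(n²−1)] = 1 − 6×140 / (8×63) = 1 − 840/504 ≈ -0.667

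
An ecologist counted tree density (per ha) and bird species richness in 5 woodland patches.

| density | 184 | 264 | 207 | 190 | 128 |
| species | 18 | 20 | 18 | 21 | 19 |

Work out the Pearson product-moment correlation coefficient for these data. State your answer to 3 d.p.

n = 5, Σx = 973, Σy = 96, Σx² = 198885, Σy² = 1850, Σxy = 18740
nΣxy − ΣxΣy = 93700 − 93408 = 292
nΣx² − (Σx)² = 994425 − 946729 = 47696; nΣy² − (Σy)² = 9250 − 9216 = 34
r = 292 / √(47696 × 34) = 292 / 1273.4457 ≈ 0.229

0.229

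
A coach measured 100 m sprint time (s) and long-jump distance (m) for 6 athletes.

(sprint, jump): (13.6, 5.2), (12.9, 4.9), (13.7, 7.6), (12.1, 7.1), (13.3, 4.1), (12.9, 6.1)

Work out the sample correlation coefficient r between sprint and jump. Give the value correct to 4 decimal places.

n = 6, Σx = 78.5, Σy = 35, Σx² = 1028.77, Σy² = 213.24, Σxy = 457.18
nΣxy − ΣxΣy = 2743.08 − 2747.5 = -4.42
nΣx² − (Σx)² = 6172.62 − 6162.25 = 10.37; nΣy² − (Σy)² = 1279.44 − 1225 = 54.44
r = -4.42 / √(10.37 × 54.44) = -4.42 / 23.7601 ≈ -0.1860

-0.1860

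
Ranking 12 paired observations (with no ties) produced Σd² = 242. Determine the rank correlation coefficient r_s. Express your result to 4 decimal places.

ρ = 1 − 6Σd² / [n(n²−1)] = 1 − 6×242 / (12×143)
  = 1 − 1452/1716 = 1 − 0.84615 ≈ 0.1538

0.1538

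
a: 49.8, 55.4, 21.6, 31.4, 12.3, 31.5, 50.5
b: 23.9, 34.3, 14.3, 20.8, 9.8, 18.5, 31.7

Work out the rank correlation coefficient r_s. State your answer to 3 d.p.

0.964

Rank a: 5, 7, 2, 3, 1, 4, 6
Rank b: 5, 7, 2, 4, 1, 3, 6
d = rank(a) − rank(b): 0, 0, 0, -1, 0, 1, 0; Σd² = 2
ρ = 1 − 6Σd² / [n(n²−1)] = 1 − 6×2 / (7×48) = 1 − 12/336 ≈ 0.964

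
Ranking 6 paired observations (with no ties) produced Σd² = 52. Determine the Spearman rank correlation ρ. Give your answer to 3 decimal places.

-0.486

ρ = 1 − 6Σd² / [n(n²−1)] = 1 − 6×52 / (6×35)
  = 1 − 312/210 = 1 − 1.4857 ≈ -0.486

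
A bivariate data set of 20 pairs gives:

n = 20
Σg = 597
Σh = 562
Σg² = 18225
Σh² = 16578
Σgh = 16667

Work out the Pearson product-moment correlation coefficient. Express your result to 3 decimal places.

-0.193

r = (nΣgh − ΣgΣh) / √[(nΣg² − (Σg)²)(nΣh² − (Σh)²)]
Numerator: 20×16667 − 597×562 = -2174
Denominator: √[(364500 − 356409)(331560 − 315844)] = √[8091 × 15716] = 11276.4425
r = -2174 / 11276.4425 ≈ -0.193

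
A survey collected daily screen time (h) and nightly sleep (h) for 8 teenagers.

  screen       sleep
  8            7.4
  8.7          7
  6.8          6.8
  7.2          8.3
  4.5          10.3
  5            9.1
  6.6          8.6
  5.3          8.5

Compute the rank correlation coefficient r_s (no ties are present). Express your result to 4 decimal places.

-0.8333

Rank screen: 7, 8, 5, 6, 1, 2, 4, 3
Rank sleep: 3, 2, 1, 4, 8, 7, 6, 5
d = rank(screen) − rank(sleep): 4, 6, 4, 2, -7, -5, -2, -2; Σd² = 154
ρ = 1 − 6Σd² / [n(n²−1)] = 1 − 6×154 / (8×63) = 1 − 924/504 ≈ -0.8333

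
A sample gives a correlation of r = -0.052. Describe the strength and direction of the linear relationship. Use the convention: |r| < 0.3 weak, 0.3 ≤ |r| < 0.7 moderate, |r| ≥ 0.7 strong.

r = -0.052 < 0 so the relationship is negative.
|r| = 0.052, which falls in the weak range.

weak negative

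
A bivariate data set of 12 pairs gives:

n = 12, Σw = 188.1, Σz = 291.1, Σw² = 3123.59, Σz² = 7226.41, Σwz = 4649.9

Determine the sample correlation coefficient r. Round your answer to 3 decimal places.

r = (nΣwz − ΣwΣz) / √[(nΣw² − (Σw)²)(nΣz² − (Σz)²)]
Numerator: 12×4649.9 − 188.1×291.1 = 1042.89
Denominator: √[(37483.08 − 35381.61)(86716.92 − 84739.21)] = √[2101.47 × 1977.71] = 2038.6511
r = 1042.89 / 2038.6511 ≈ 0.512

0.512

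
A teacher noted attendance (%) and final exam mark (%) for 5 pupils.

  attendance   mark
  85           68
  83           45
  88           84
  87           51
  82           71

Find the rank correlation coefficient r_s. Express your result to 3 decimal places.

Rank attendance: 3, 2, 5, 4, 1
Rank mark: 3, 1, 5, 2, 4
d = rank(attendance) − rank(mark): 0, 1, 0, 2, -3; Σd² = 14
ρ = 1 − 6Σd² / [n(n²−1)] = 1 − 6×14 / (5×24) = 1 − 84/120 ≈ 0.300

0.300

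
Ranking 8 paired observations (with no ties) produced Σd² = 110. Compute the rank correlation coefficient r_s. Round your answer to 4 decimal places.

-0.3095

ρ = 1 − 6Σd² / [n(n²−1)] = 1 − 6×110 / (8×63)
  = 1 − 660/504 = 1 − 1.30952 ≈ -0.3095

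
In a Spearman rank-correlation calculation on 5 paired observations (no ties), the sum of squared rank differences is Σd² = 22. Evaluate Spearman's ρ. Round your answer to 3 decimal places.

-0.100

ρ = 1 − 6Σd² / [n(n²−1)] = 1 − 6×22 / (5×24)
  = 1 − 132/120 = 1 − 1.1000 ≈ -0.100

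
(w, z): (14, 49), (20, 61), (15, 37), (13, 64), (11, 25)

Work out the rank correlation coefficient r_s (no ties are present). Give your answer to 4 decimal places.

0.3000

Rank w: 3, 5, 4, 2, 1
Rank z: 3, 4, 2, 5, 1
d = rank(w) − rank(z): 0, 1, 2, -3, 0; Σd² = 14
ρ = 1 − 6Σd² / [n(n²−1)] = 1 − 6×14 / (5×24) = 1 − 84/120 ≈ 0.3000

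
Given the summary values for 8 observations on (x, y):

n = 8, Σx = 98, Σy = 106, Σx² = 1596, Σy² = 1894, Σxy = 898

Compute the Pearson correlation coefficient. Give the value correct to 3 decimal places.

r = (nΣxy − ΣxΣy) / √[(nΣx² − (Σx)²)(nΣy² − (Σy)²)]
Numerator: 8×898 − 98×106 = -3204
Denominator: √[(12768 − 9604)(15152 − 11236)] = √[3164 × 3916] = 3519.9750
r = -3204 / 3519.9750 ≈ -0.910

-0.910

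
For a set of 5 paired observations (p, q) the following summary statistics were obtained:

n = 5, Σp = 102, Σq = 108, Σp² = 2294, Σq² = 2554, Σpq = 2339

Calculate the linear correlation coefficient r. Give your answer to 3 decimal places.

r = (nΣpq − ΣpΣq) / √[(nΣp² − (Σp)²)(nΣq² − (Σq)²)]
Numerator: 5×2339 − 102×108 = 679
Denominator: √[(11470 − 10404)(12770 − 11664)] = √[1066 × 1106] = 1085.8158
r = 679 / 1085.8158 ≈ 0.625

0.625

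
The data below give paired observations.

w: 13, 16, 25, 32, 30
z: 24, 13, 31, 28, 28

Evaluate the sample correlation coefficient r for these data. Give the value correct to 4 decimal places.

0.6503

n = 5, Σw = 116, Σz = 124, Σw² = 2974, Σz² = 3274, Σwz = 3031
nΣwz − ΣwΣz = 15155 − 14384 = 771
nΣw² − (Σw)² = 14870 − 13456 = 1414; nΣz² − (Σz)² = 16370 − 15376 = 994
r = 771 / √(1414 × 994) = 771 / 1185.5446 ≈ 0.6503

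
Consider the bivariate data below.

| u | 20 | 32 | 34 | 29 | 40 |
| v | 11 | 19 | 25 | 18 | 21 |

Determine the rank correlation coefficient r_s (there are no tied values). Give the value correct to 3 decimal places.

0.900

Rank u: 1, 3, 4, 2, 5
Rank v: 1, 3, 5, 2, 4
d = rank(u) − rank(v): 0, 0, -1, 0, 1; Σd² = 2
ρ = 1 − 6Σd² / [n(n²−1)] = 1 − 6×2 / (5×24) = 1 − 12/120 ≈ 0.900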